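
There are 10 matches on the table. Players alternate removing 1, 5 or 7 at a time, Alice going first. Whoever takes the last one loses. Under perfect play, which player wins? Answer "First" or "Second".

First

i:   0  1  2  3  4  5  6  7  8  9 10
     W  L  W  L  W  L  W  L  W  L  W
Position 10 is W, so the first player wins.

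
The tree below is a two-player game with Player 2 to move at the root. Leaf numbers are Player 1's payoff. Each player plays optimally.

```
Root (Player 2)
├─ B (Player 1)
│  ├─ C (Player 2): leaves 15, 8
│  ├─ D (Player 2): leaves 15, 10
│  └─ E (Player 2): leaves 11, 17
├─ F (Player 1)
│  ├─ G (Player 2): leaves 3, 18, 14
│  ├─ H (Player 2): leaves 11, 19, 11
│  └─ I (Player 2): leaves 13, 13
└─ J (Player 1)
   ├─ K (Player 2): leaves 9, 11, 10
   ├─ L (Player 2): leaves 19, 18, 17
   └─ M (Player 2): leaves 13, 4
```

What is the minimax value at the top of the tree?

11

C (Player 2): min(15, 8) = 8
D (Player 2): min(15, 10) = 10
E (Player 2): min(11, 17) = 11
B (Player 1): max(8, 10, 11) = 11
G (Player 2): min(3, 18, 14) = 3
H (Player 2): min(11, 19, 11) = 11
I (Player 2): min(13, 13) = 13
F (Player 1): max(3, 11, 13) = 13
K (Player 2): min(9, 11, 10) = 9
L (Player 2): min(19, 18, 17) = 17
M (Player 2): min(13, 4) = 4
J (Player 1): max(9, 17, 4) = 17
Root (Player 2): min(11, 13, 17) = 11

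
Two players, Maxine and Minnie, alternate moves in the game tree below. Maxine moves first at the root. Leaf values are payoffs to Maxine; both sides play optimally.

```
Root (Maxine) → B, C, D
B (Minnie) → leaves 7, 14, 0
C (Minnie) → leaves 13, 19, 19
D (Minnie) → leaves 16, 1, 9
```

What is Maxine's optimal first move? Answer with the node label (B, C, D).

C

B (Minnie): min(7, 14, 0) = 0
C (Minnie): min(13, 19, 19) = 13
D (Minnie): min(16, 1, 9) = 1
Root (Maxine): max(0, 13, 1) = 13
Maxine picks the child with the highest value: C (value 13).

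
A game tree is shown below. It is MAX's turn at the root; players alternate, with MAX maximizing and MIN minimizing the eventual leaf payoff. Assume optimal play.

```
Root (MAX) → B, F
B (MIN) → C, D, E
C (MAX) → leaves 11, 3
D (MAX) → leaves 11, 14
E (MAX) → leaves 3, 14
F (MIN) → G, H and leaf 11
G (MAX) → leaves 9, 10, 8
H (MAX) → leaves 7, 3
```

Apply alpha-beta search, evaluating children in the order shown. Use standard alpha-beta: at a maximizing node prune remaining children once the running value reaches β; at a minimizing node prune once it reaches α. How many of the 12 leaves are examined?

C [α=-∞,β=+∞]: v=11
D [α=-∞,β=11]: v=11 after child 1 ≥ β → β-cutoff, skip 1
E [α=-∞,β=11]: v=14
B [α=-∞,β=+∞]: v=11
G [α=11,β=+∞]: v=10
F [α=11,β=+∞]: v=10 after child 1 ≤ α → α-cutoff, skip 2
Root [α=-∞,β=+∞]: v=11
Leaves evaluated: 8 of 12.

8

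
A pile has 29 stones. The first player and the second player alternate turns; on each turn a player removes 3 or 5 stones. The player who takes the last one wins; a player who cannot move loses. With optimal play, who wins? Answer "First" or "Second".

W/L table (W = player to move can force a win):
i:   0  1  2  3  4  5  6  7  8  9 10 11 12 13 14 15 16 17 18 19 20 21 22 23 24 25 26 27 28 29
     L  L  L  W  W  W  W  W  L  L  L  W  W  W  W  W  L  L  L  W  W  W  W  W  L  L  L  W  W  W
Position 29 is W, so the first player wins.

First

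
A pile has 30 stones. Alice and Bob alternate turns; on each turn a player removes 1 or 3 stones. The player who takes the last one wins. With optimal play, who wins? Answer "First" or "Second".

Second

Compute winning (W) and losing (L) positions by backward induction:
i:   0  1  2  3  4  5  6  7  8  9 10 11 12 13 14 15 16 17 18 19 20 21 22 23 24 25 26 27 28 29 30
     L  W  L  W  L  W  L  W  L  W  L  W  L  W  L  W  L  W  L  W  L  W  L  W  L  W  L  W  L  W  L
Position 30 is L, so the second player wins.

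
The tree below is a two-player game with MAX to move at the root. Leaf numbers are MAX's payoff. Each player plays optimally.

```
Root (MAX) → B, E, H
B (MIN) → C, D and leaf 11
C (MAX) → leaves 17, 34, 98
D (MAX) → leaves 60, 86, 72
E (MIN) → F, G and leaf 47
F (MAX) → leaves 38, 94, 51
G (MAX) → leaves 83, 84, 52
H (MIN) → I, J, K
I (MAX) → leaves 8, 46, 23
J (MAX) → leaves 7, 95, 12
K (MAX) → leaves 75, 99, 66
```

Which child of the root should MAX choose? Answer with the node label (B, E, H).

E

C (MAX): max(17, 34, 98) = 98
D (MAX): max(60, 86, 72) = 86
B (MIN): min(98, 86, 11) = 11
F (MAX): max(38, 94, 51) = 94
G (MAX): max(83, 84, 52) = 84
E (MIN): min(94, 84, 47) = 47
I (MAX): max(8, 46, 23) = 46
J (MAX): max(7, 95, 12) = 95
K (MAX): max(75, 99, 66) = 99
H (MIN): min(46, 95, 99) = 46
Root (MAX): max(11, 47, 46) = 47
MAX picks the child with the highest value: E (value 47).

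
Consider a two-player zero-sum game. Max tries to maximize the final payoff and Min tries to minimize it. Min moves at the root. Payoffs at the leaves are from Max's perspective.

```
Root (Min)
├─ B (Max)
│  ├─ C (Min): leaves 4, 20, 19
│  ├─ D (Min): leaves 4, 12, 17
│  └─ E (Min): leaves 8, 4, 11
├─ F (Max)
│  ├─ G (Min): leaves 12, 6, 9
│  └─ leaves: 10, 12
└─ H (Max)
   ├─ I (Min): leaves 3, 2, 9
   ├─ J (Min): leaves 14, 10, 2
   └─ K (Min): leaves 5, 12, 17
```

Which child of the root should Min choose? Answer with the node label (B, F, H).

C (Min): min(4, 20, 19) = 4
D (Min): min(4, 12, 17) = 4
E (Min): min(8, 4, 11) = 4
B (Max): max(4, 4, 4) = 4
G (Min): min(12, 6, 9) = 6
F (Max): max(6, 10, 12) = 12
I (Min): min(3, 2, 9) = 2
J (Min): min(14, 10, 2) = 2
K (Min): min(5, 12, 17) = 5
H (Max): max(2, 2, 5) = 5
Root (Min): min(4, 12, 5) = 4
Min picks the child with the lowest value: B (value 4).

B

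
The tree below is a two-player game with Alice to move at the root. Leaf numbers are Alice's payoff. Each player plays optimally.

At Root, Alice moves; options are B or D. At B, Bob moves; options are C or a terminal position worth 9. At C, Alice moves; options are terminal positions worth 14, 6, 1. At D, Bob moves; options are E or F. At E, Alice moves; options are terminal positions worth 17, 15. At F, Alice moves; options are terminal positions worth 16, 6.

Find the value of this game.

16

C (Alice): max(14, 6, 1) = 14
B (Bob): min(14, 9) = 9
E (Alice): max(17, 15) = 17
F (Alice): max(16, 6) = 16
D (Bob): min(17, 16) = 16
Root (Alice): max(9, 16) = 16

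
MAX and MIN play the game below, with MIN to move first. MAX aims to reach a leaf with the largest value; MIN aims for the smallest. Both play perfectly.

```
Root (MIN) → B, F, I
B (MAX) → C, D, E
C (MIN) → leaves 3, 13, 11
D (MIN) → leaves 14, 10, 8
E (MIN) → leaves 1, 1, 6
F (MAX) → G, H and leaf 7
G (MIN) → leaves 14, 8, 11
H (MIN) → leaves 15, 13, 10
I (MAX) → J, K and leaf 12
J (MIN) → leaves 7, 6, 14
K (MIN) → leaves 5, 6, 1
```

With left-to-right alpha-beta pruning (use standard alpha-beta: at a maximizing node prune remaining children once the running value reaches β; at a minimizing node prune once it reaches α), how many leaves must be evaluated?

15

C [α=-∞,β=+∞]: v=3
D [α=3,β=+∞]: v=8
E [α=8,β=+∞]: v=1 after child 1 ≤ α → α-cutoff, skip 2
B [α=-∞,β=+∞]: v=8
G [α=-∞,β=8]: v=8
F [α=-∞,β=8]: v=8 after child 1 ≥ β → β-cutoff, skip 2
J [α=-∞,β=8]: v=6
K [α=6,β=8]: v=5 after child 1 ≤ α → α-cutoff, skip 2
I [α=-∞,β=8]: v=12
Root [α=-∞,β=+∞]: v=8
Leaves evaluated: 15 of 23.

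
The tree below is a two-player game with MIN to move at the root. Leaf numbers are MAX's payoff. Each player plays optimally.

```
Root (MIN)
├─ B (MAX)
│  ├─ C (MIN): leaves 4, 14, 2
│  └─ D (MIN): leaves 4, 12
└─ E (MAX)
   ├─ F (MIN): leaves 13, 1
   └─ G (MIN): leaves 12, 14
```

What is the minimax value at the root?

C (MIN): min(4, 14, 2) = 2
D (MIN): min(4, 12) = 4
B (MAX): max(2, 4) = 4
F (MIN): min(13, 1) = 1
G (MIN): min(12, 14) = 12
E (MAX): max(1, 12) = 12
Root (MIN): min(4, 12) = 4

4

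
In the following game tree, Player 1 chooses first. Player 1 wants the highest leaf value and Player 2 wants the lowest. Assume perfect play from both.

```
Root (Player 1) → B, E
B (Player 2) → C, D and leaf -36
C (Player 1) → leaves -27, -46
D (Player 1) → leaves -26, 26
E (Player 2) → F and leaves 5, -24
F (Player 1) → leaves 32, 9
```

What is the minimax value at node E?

-24

F: max(32, 9) = 32
E: min(32, 5, -24) = -24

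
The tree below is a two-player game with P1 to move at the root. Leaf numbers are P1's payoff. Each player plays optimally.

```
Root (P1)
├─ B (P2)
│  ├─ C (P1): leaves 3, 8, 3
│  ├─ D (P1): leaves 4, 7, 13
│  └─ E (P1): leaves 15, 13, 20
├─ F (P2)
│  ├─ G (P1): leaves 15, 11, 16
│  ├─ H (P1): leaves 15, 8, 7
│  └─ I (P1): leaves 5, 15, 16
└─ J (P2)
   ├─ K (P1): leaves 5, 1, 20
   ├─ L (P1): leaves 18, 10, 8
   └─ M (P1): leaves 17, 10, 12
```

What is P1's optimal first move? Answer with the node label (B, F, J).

J

C (P1): max(3, 8, 3) = 8
D (P1): max(4, 7, 13) = 13
E (P1): max(15, 13, 20) = 20
B (P2): min(8, 13, 20) = 8
G (P1): max(15, 11, 16) = 16
H (P1): max(15, 8, 7) = 15
I (P1): max(5, 15, 16) = 16
F (P2): min(16, 15, 16) = 15
K (P1): max(5, 1, 20) = 20
L (P1): max(18, 10, 8) = 18
M (P1): max(17, 10, 12) = 17
J (P2): min(20, 18, 17) = 17
Root (P1): max(8, 15, 17) = 17
P1 picks the child with the highest value: J (value 17).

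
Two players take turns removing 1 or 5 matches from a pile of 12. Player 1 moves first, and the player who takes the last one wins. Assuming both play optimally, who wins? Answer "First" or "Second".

Second

Mark each pile size as W (mover wins) or L (mover loses):
i:   0  1  2  3  4  5  6  7  8  9 10 11 12
     L  W  L  W  L  W  L  W  L  W  L  W  L
Position 12 is L, so the second player wins.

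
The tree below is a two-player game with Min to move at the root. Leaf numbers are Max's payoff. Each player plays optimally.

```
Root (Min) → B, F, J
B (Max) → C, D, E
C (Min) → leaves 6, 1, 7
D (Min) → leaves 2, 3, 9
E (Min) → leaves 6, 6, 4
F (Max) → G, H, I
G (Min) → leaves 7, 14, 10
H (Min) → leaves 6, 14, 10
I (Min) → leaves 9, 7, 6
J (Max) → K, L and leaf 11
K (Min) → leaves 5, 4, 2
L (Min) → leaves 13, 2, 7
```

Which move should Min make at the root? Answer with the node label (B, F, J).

B

C (Min): min(6, 1, 7) = 1
D (Min): min(2, 3, 9) = 2
E (Min): min(6, 6, 4) = 4
B (Max): max(1, 2, 4) = 4
G (Min): min(7, 14, 10) = 7
H (Min): min(6, 14, 10) = 6
I (Min): min(9, 7, 6) = 6
F (Max): max(7, 6, 6) = 7
K (Min): min(5, 4, 2) = 2
L (Min): min(13, 2, 7) = 2
J (Max): max(2, 2, 11) = 11
Root (Min): min(4, 7, 11) = 4
Min picks the child with the lowest value: B (value 4).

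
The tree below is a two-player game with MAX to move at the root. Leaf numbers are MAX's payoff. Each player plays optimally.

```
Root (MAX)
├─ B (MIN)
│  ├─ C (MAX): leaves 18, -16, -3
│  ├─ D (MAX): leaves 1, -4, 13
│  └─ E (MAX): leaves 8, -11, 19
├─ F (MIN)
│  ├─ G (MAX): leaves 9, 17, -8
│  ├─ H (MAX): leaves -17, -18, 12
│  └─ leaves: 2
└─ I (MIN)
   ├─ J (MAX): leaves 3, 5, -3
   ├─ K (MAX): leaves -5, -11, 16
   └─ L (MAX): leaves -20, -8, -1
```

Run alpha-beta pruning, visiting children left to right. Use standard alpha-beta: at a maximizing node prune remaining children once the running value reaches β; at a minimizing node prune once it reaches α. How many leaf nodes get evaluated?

C [α=-∞,β=+∞]: v=18
D [α=-∞,β=18]: v=13
E [α=-∞,β=13]: v=19
B [α=-∞,β=+∞]: v=13
G [α=13,β=+∞]: v=17
H [α=13,β=17]: v=12
F [α=13,β=+∞]: v=12 after child 2 ≤ α → α-cutoff, skip 1
J [α=13,β=+∞]: v=5
I [α=13,β=+∞]: v=5 after child 1 ≤ α → α-cutoff, skip 2
Root [α=-∞,β=+∞]: v=13
Leaves evaluated: 18 of 25.

18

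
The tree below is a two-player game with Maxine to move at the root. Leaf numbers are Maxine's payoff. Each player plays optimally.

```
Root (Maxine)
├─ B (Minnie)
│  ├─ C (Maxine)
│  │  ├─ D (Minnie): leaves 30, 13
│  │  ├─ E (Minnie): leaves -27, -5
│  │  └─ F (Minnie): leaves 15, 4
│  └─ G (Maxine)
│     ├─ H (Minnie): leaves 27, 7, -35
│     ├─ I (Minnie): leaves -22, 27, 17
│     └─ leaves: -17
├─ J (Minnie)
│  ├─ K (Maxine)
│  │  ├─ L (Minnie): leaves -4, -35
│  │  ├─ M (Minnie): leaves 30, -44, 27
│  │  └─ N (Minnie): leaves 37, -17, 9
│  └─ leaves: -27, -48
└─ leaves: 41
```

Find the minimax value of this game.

D (Minnie): min(30, 13) = 13
E (Minnie): min(-27, -5) = -27
F (Minnie): min(15, 4) = 4
C (Maxine): max(13, -27, 4) = 13
H (Minnie): min(27, 7, -35) = -35
I (Minnie): min(-22, 27, 17) = -22
G (Maxine): max(-35, -22, -17) = -17
B (Minnie): min(13, -17) = -17
L (Minnie): min(-4, -35) = -35
M (Minnie): min(30, -44, 27) = -44
N (Minnie): min(37, -17, 9) = -17
K (Maxine): max(-35, -44, -17) = -17
J (Minnie): min(-17, -27, -48) = -48
Root (Maxine): max(-17, -48, 41) = 41

41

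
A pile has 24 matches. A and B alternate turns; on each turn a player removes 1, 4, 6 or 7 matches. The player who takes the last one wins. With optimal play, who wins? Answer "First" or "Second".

Compute winning (W) and losing (L) positions by backward induction:
i:   0  1  2  3  4  5  6  7  8  9 10 11 12 13 14 15 16 17 18 19 20 21 22 23 24
     L  W  L  W  W  L  W  W  W  W  L  W  W  L  W  L  W  W  L  W  W  W  W  L  W
Position 24 is W, so the first player wins.

First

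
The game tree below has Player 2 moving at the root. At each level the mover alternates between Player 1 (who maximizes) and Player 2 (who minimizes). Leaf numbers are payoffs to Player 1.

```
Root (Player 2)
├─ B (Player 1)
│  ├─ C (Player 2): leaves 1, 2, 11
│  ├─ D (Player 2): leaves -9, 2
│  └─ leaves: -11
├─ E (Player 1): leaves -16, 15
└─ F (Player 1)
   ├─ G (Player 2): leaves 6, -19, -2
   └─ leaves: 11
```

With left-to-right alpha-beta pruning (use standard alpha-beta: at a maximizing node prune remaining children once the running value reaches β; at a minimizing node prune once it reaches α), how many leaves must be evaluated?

C [α=-∞,β=+∞]: v=1
D [α=1,β=+∞]: v=-9 after child 1 ≤ α → α-cutoff, skip 1
B [α=-∞,β=+∞]: v=1
E [α=-∞,β=1]: v=15
G [α=-∞,β=1]: v=-19
F [α=-∞,β=1]: v=11
Root [α=-∞,β=+∞]: v=1
Leaves evaluated: 11 of 12.

11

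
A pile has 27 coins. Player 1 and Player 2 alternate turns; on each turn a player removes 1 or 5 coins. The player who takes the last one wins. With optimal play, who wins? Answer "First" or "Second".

Compute winning (W) and losing (L) positions by backward induction:
i:   0  1  2  3  4  5  6  7  8  9 10 11 12 13 14 15 16 17 18 19 20 21 22 23 24 25 26 27
     L  W  L  W  L  W  L  W  L  W  L  W  L  W  L  W  L  W  L  W  L  W  L  W  L  W  L  W
Position 27 is W, so the first player wins.

First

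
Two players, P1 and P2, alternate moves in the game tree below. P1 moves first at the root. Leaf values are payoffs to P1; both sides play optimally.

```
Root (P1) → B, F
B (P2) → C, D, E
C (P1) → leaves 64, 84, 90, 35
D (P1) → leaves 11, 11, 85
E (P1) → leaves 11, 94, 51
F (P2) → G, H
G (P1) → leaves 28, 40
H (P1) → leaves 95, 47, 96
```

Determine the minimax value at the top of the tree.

85

C (P1): max(64, 84, 90, 35) = 90
D (P1): max(11, 11, 85) = 85
E (P1): max(11, 94, 51) = 94
B (P2): min(90, 85, 94) = 85
G (P1): max(28, 40) = 40
H (P1): max(95, 47, 96) = 96
F (P2): min(40, 96) = 40
Root (P1): max(85, 40) = 85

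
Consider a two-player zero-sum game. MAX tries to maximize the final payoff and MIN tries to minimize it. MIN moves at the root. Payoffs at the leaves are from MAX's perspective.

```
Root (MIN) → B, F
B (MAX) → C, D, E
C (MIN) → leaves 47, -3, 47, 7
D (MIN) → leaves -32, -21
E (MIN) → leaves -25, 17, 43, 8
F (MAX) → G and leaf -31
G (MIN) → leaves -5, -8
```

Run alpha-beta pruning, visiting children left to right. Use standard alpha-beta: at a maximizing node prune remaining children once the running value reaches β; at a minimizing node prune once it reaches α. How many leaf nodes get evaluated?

C [α=-∞,β=+∞]: v=-3
D [α=-3,β=+∞]: v=-32 after child 1 ≤ α → α-cutoff, skip 1
E [α=-3,β=+∞]: v=-25 after child 1 ≤ α → α-cutoff, skip 3
B [α=-∞,β=+∞]: v=-3
G [α=-∞,β=-3]: v=-8
F [α=-∞,β=-3]: v=-8
Root [α=-∞,β=+∞]: v=-8
Leaves evaluated: 9 of 13.

9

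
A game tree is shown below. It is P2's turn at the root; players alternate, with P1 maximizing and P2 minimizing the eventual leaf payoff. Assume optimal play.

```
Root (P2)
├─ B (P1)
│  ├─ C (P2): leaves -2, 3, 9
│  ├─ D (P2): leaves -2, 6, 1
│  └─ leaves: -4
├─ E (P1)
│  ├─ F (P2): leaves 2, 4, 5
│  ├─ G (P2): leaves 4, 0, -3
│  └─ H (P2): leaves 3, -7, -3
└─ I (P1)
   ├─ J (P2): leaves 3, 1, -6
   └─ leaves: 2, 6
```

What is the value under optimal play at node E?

2

F: min(2, 4, 5) = 2
G: min(4, 0, -3) = -3
H: min(3, -7, -3) = -7
E: max(2, -3, -7) = 2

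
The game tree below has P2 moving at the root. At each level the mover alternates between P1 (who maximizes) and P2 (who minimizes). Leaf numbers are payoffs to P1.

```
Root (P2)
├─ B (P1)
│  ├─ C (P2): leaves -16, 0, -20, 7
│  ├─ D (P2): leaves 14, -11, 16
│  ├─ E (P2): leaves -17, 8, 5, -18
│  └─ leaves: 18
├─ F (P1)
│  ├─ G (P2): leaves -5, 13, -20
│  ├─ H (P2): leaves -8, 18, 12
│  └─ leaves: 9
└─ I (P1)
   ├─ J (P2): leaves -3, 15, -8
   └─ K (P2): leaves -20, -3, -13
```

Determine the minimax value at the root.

-8

C (P2): min(-16, 0, -20, 7) = -20
D (P2): min(14, -11, 16) = -11
E (P2): min(-17, 8, 5, -18) = -18
B (P1): max(-20, -11, -18, 18) = 18
G (P2): min(-5, 13, -20) = -20
H (P2): min(-8, 18, 12) = -8
F (P1): max(-20, -8, 9) = 9
J (P2): min(-3, 15, -8) = -8
K (P2): min(-20, -3, -13) = -20
I (P1): max(-8, -20) = -8
Root (P2): min(18, 9, -8) = -8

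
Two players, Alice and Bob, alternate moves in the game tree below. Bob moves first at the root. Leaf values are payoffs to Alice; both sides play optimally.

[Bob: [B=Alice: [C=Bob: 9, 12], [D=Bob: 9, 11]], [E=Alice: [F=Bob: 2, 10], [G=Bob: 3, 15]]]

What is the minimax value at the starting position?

C (Bob): min(9, 12) = 9
D (Bob): min(9, 11) = 9
B (Alice): max(9, 9) = 9
F (Bob): min(2, 10) = 2
G (Bob): min(3, 15) = 3
E (Alice): max(2, 3) = 3
Root (Bob): min(9, 3) = 3

3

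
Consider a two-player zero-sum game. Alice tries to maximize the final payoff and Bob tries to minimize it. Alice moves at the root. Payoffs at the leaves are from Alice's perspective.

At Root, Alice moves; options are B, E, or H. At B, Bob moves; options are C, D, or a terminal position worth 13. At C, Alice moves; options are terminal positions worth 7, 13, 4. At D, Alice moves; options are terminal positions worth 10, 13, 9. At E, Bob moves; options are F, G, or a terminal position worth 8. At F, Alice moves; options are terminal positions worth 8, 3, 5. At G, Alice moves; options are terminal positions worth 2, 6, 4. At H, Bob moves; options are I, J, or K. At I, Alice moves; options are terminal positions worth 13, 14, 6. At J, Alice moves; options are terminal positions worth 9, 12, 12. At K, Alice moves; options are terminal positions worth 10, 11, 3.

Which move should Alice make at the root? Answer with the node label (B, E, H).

C (Alice): max(7, 13, 4) = 13
D (Alice): max(10, 13, 9) = 13
B (Bob): min(13, 13, 13) = 13
F (Alice): max(8, 3, 5) = 8
G (Alice): max(2, 6, 4) = 6
E (Bob): min(8, 6, 8) = 6
I (Alice): max(13, 14, 6) = 14
J (Alice): max(9, 12, 12) = 12
K (Alice): max(10, 11, 3) = 11
H (Bob): min(14, 12, 11) = 11
Root (Alice): max(13, 6, 11) = 13
Alice picks the child with the highest value: B (value 13).

B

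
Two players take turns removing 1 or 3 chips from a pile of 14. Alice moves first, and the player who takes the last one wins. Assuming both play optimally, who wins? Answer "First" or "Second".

Second

W/L table (W = player to move can force a win):
i:   0  1  2  3  4  5  6  7  8  9 10 11 12 13 14
     L  W  L  W  L  W  L  W  L  W  L  W  L  W  L
Position 14 is L, so the second player wins.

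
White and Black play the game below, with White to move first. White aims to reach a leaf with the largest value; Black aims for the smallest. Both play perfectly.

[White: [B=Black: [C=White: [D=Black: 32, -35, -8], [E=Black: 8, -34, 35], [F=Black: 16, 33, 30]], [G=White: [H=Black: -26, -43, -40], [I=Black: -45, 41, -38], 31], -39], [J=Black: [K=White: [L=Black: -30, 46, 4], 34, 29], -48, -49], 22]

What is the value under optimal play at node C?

D: min(32, -35, -8) = -35
E: min(8, -34, 35) = -34
F: min(16, 33, 30) = 16
C: max(-35, -34, 16) = 16

16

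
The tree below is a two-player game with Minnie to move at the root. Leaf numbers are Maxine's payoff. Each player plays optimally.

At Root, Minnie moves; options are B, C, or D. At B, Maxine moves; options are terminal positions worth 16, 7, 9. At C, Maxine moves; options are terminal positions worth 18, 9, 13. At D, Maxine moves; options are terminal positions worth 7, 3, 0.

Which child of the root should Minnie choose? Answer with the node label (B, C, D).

D

B (Maxine): max(16, 7, 9) = 16
C (Maxine): max(18, 9, 13) = 18
D (Maxine): max(7, 3, 0) = 7
Root (Minnie): min(16, 18, 7) = 7
Minnie picks the child with the lowest value: D (value 7).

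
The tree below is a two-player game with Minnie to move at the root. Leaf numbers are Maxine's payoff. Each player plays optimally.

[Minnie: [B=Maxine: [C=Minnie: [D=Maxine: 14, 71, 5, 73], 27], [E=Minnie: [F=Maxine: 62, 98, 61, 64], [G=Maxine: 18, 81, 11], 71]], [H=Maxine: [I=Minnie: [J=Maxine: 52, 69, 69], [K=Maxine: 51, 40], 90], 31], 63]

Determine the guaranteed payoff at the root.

D (Maxine): max(14, 71, 5, 73) = 73
C (Minnie): min(73, 27) = 27
F (Maxine): max(62, 98, 61, 64) = 98
G (Maxine): max(18, 81, 11) = 81
E (Minnie): min(98, 81, 71) = 71
B (Maxine): max(27, 71) = 71
J (Maxine): max(52, 69, 69) = 69
K (Maxine): max(51, 40) = 51
I (Minnie): min(69, 51, 90) = 51
H (Maxine): max(51, 31) = 51
Root (Minnie): min(71, 51, 63) = 51

51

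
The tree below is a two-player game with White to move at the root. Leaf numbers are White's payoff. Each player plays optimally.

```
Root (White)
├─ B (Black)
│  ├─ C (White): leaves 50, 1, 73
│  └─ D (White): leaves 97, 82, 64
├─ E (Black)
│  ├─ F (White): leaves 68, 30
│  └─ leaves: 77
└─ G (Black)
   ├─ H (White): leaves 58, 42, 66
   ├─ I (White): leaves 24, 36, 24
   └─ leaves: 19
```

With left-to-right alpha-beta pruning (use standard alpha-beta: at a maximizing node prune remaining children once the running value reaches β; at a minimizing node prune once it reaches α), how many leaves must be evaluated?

9

C [α=-∞,β=+∞]: v=73
D [α=-∞,β=73]: v=97 after child 1 ≥ β → β-cutoff, skip 2
B [α=-∞,β=+∞]: v=73
F [α=73,β=+∞]: v=68
E [α=73,β=+∞]: v=68 after child 1 ≤ α → α-cutoff, skip 1
H [α=73,β=+∞]: v=66
G [α=73,β=+∞]: v=66 after child 1 ≤ α → α-cutoff, skip 2
Root [α=-∞,β=+∞]: v=73
Leaves evaluated: 9 of 16.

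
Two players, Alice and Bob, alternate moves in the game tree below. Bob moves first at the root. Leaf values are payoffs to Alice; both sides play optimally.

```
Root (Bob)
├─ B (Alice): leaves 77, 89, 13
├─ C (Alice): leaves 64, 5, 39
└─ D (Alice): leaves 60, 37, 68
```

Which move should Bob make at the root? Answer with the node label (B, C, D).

C

B (Alice): max(77, 89, 13) = 89
C (Alice): max(64, 5, 39) = 64
D (Alice): max(60, 37, 68) = 68
Root (Bob): min(89, 64, 68) = 64
Bob picks the child with the lowest value: C (value 64).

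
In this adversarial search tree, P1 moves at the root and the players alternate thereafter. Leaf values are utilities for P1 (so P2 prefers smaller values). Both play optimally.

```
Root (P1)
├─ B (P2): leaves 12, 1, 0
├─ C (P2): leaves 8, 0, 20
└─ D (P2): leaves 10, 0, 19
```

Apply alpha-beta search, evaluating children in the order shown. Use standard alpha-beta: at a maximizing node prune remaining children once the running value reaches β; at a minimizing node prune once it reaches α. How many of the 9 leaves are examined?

7

B [α=-∞,β=+∞]: v=0
C [α=0,β=+∞]: v=0 after child 2 ≤ α → α-cutoff, skip 1
D [α=0,β=+∞]: v=0 after child 2 ≤ α → α-cutoff, skip 1
Root [α=-∞,β=+∞]: v=0
Leaves evaluated: 7 of 9.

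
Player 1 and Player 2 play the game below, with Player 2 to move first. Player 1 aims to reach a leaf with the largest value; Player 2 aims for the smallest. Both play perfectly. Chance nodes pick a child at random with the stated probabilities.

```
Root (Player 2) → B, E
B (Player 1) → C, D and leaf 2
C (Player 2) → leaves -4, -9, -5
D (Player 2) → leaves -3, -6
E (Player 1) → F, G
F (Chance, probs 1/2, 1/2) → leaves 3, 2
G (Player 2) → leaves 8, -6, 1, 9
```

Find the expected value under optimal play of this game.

C (Player 2): min(-4, -9, -5) = -9
D (Player 2): min(-3, -6) = -6
B (Player 1): max(-9, -6, 2) = 2
F (Chance): 1/2·3 + 1/2·2 = 2.5
G (Player 2): min(8, -6, 1, 9) = -6
E (Player 1): max(2.5, -6) = 2.5
Root (Player 2): min(2, 2.5) = 2

2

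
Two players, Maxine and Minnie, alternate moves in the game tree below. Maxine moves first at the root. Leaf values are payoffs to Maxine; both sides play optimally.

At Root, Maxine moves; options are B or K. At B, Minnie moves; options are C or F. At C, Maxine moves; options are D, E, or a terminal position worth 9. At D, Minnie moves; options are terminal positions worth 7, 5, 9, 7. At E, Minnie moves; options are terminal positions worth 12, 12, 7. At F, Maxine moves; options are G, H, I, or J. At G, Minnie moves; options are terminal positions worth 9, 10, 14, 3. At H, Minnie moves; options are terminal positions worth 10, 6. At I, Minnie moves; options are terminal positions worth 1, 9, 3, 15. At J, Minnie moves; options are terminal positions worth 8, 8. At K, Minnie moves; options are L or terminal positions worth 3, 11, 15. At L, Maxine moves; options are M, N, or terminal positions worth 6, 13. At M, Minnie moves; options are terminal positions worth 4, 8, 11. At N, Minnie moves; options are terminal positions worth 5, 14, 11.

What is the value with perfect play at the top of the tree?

8

D (Minnie): min(7, 5, 9, 7) = 5
E (Minnie): min(12, 12, 7) = 7
C (Maxine): max(5, 7, 9) = 9
G (Minnie): min(9, 10, 14, 3) = 3
H (Minnie): min(10, 6) = 6
I (Minnie): min(1, 9, 3, 15) = 1
J (Minnie): min(8, 8) = 8
F (Maxine): max(3, 6, 1, 8) = 8
B (Minnie): min(9, 8) = 8
M (Minnie): min(4, 8, 11) = 4
N (Minnie): min(5, 14, 11) = 5
L (Maxine): max(4, 5, 6, 13) = 13
K (Minnie): min(13, 3, 11, 15) = 3
Root (Maxine): max(8, 3) = 8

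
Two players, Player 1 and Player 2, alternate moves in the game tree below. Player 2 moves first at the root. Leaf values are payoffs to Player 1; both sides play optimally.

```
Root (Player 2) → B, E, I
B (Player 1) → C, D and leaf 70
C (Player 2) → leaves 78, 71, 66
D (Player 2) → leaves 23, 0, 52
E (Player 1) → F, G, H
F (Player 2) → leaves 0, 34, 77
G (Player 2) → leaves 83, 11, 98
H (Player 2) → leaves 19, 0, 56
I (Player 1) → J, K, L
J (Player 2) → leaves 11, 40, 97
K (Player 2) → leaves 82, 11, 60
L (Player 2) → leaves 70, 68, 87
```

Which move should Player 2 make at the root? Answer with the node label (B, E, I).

C (Player 2): min(78, 71, 66) = 66
D (Player 2): min(23, 0, 52) = 0
B (Player 1): max(66, 0, 70) = 70
F (Player 2): min(0, 34, 77) = 0
G (Player 2): min(83, 11, 98) = 11
H (Player 2): min(19, 0, 56) = 0
E (Player 1): max(0, 11, 0) = 11
J (Player 2): min(11, 40, 97) = 11
K (Player 2): min(82, 11, 60) = 11
L (Player 2): min(70, 68, 87) = 68
I (Player 1): max(11, 11, 68) = 68
Root (Player 2): min(70, 11, 68) = 11
Player 2 picks the child with the lowest value: E (value 11).

E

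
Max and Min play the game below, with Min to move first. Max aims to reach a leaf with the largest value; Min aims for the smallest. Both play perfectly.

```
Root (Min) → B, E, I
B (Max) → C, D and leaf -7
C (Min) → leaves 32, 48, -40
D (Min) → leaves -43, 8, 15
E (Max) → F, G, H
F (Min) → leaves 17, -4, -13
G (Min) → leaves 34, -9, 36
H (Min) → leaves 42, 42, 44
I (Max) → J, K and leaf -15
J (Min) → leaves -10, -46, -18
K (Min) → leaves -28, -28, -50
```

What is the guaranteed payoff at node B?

C: min(32, 48, -40) = -40
D: min(-43, 8, 15) = -43
B: max(-40, -43, -7) = -7

-7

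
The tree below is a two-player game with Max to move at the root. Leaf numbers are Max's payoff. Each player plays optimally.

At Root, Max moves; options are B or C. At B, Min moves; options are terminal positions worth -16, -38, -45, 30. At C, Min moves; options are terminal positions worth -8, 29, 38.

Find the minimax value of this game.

-8

B (Min): min(-16, -38, -45, 30) = -45
C (Min): min(-8, 29, 38) = -8
Root (Max): max(-45, -8) = -8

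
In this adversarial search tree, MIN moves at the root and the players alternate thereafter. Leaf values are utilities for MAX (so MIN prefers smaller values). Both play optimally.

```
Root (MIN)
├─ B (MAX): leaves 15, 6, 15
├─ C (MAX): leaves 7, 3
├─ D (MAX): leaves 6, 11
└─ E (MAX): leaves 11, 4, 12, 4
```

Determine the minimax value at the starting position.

B (MAX): max(15, 6, 15) = 15
C (MAX): max(7, 3) = 7
D (MAX): max(6, 11) = 11
E (MAX): max(11, 4, 12, 4) = 12
Root (MIN): min(15, 7, 11, 12) = 7

7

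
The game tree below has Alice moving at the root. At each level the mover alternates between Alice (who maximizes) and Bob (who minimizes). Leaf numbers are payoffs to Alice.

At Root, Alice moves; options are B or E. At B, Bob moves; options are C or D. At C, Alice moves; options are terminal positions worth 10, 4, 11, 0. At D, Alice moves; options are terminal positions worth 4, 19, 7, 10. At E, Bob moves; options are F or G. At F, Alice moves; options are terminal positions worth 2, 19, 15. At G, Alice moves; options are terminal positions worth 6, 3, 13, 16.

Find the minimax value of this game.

C (Alice): max(10, 4, 11, 0) = 11
D (Alice): max(4, 19, 7, 10) = 19
B (Bob): min(11, 19) = 11
F (Alice): max(2, 19, 15) = 19
G (Alice): max(6, 3, 13, 16) = 16
E (Bob): min(19, 16) = 16
Root (Alice): max(11, 16) = 16

16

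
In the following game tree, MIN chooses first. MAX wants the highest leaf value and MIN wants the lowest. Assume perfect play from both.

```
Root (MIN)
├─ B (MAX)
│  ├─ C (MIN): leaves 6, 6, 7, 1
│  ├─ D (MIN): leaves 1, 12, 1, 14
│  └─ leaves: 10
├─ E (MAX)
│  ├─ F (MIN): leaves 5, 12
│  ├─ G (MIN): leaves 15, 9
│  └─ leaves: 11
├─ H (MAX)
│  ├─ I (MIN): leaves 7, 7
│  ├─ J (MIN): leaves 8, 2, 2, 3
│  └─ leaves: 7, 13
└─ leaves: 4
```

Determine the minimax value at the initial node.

4

C (MIN): min(6, 6, 7, 1) = 1
D (MIN): min(1, 12, 1, 14) = 1
B (MAX): max(1, 1, 10) = 10
F (MIN): min(5, 12) = 5
G (MIN): min(15, 9) = 9
E (MAX): max(5, 9, 11) = 11
I (MIN): min(7, 7) = 7
J (MIN): min(8, 2, 2, 3) = 2
H (MAX): max(7, 2, 7, 13) = 13
Root (MIN): min(10, 11, 13, 4) = 4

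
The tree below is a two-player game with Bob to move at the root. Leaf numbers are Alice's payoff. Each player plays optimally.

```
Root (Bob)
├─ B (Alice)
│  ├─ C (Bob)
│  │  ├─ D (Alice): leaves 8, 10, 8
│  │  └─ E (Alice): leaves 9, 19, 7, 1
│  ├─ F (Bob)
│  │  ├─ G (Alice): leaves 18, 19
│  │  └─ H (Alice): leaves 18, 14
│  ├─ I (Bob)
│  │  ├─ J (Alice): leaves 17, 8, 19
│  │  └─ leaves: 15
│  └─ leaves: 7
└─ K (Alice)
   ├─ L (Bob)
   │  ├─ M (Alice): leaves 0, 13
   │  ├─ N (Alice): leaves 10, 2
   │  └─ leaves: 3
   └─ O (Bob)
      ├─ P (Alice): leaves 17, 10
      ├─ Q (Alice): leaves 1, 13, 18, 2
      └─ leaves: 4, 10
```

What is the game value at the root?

4

D (Alice): max(8, 10, 8) = 10
E (Alice): max(9, 19, 7, 1) = 19
C (Bob): min(10, 19) = 10
G (Alice): max(18, 19) = 19
H (Alice): max(18, 14) = 18
F (Bob): min(19, 18) = 18
J (Alice): max(17, 8, 19) = 19
I (Bob): min(19, 15) = 15
B (Alice): max(10, 18, 15, 7) = 18
M (Alice): max(0, 13) = 13
N (Alice): max(10, 2) = 10
L (Bob): min(13, 10, 3) = 3
P (Alice): max(17, 10) = 17
Q (Alice): max(1, 13, 18, 2) = 18
O (Bob): min(17, 18, 4, 10) = 4
K (Alice): max(3, 4) = 4
Root (Bob): min(18, 4) = 4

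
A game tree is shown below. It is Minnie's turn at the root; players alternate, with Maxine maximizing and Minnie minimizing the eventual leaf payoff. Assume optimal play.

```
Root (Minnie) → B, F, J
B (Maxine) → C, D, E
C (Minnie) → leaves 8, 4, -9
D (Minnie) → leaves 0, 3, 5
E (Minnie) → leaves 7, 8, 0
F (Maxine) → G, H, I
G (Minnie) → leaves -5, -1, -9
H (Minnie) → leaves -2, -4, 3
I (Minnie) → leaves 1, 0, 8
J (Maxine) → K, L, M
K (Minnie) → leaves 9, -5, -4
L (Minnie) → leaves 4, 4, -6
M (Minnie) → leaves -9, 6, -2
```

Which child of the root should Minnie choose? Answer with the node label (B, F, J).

C (Minnie): min(8, 4, -9) = -9
D (Minnie): min(0, 3, 5) = 0
E (Minnie): min(7, 8, 0) = 0
B (Maxine): max(-9, 0, 0) = 0
G (Minnie): min(-5, -1, -9) = -9
H (Minnie): min(-2, -4, 3) = -4
I (Minnie): min(1, 0, 8) = 0
F (Maxine): max(-9, -4, 0) = 0
K (Minnie): min(9, -5, -4) = -5
L (Minnie): min(4, 4, -6) = -6
M (Minnie): min(-9, 6, -2) = -9
J (Maxine): max(-5, -6, -9) = -5
Root (Minnie): min(0, 0, -5) = -5
Minnie picks the child with the lowest value: J (value -5).

J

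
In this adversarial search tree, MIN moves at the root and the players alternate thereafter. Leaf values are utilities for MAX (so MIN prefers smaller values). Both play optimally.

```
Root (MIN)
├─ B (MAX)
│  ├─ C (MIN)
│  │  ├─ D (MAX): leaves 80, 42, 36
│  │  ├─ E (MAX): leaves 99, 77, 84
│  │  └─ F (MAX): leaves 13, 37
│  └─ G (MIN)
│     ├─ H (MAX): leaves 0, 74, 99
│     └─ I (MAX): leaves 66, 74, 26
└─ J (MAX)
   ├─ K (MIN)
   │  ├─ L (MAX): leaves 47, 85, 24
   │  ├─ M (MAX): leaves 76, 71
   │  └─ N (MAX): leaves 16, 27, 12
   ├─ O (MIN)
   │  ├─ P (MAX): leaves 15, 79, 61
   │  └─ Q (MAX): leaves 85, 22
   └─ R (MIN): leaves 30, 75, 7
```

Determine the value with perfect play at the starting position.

74

D (MAX): max(80, 42, 36) = 80
E (MAX): max(99, 77, 84) = 99
F (MAX): max(13, 37) = 37
C (MIN): min(80, 99, 37) = 37
H (MAX): max(0, 74, 99) = 99
I (MAX): max(66, 74, 26) = 74
G (MIN): min(99, 74) = 74
B (MAX): max(37, 74) = 74
L (MAX): max(47, 85, 24) = 85
M (MAX): max(76, 71) = 76
N (MAX): max(16, 27, 12) = 27
K (MIN): min(85, 76, 27) = 27
P (MAX): max(15, 79, 61) = 79
Q (MAX): max(85, 22) = 85
O (MIN): min(79, 85) = 79
R (MIN): min(30, 75, 7) = 7
J (MAX): max(27, 79, 7) = 79
Root (MIN): min(74, 79) = 74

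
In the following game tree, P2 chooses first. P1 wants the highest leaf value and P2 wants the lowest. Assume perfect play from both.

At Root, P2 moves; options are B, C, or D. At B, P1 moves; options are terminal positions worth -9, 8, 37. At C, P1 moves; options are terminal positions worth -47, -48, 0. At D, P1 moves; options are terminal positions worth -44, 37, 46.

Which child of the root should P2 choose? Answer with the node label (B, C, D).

C

B (P1): max(-9, 8, 37) = 37
C (P1): max(-47, -48, 0) = 0
D (P1): max(-44, 37, 46) = 46
Root (P2): min(37, 0, 46) = 0
P2 picks the child with the lowest value: C (value 0).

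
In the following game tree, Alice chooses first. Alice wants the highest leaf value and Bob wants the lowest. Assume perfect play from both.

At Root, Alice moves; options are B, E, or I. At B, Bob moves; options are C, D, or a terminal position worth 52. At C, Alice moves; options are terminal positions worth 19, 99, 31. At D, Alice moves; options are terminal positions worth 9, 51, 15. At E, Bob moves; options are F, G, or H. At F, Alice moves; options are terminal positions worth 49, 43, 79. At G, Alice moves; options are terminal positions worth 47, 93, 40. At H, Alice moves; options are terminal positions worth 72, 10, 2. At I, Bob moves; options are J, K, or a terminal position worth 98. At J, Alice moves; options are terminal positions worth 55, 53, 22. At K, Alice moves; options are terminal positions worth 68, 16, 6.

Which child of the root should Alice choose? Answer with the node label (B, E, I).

E

C (Alice): max(19, 99, 31) = 99
D (Alice): max(9, 51, 15) = 51
B (Bob): min(99, 51, 52) = 51
F (Alice): max(49, 43, 79) = 79
G (Alice): max(47, 93, 40) = 93
H (Alice): max(72, 10, 2) = 72
E (Bob): min(79, 93, 72) = 72
J (Alice): max(55, 53, 22) = 55
K (Alice): max(68, 16, 6) = 68
I (Bob): min(55, 68, 98) = 55
Root (Alice): max(51, 72, 55) = 72
Alice picks the child with the highest value: E (value 72).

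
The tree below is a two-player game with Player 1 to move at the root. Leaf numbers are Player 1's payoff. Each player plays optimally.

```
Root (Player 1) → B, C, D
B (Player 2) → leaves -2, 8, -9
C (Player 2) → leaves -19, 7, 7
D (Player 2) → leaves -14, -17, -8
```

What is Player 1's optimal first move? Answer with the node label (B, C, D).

B

B (Player 2): min(-2, 8, -9) = -9
C (Player 2): min(-19, 7, 7) = -19
D (Player 2): min(-14, -17, -8) = -17
Root (Player 1): max(-9, -19, -17) = -9
Player 1 picks the child with the highest value: B (value -9).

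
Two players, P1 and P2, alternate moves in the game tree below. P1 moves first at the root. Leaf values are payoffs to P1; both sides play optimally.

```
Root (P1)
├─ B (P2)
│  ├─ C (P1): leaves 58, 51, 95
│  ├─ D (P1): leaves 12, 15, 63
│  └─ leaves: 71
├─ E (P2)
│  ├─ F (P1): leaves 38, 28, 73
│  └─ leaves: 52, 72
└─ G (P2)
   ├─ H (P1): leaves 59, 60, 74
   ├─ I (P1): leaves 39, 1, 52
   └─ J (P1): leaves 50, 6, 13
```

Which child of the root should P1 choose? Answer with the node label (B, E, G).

B

C (P1): max(58, 51, 95) = 95
D (P1): max(12, 15, 63) = 63
B (P2): min(95, 63, 71) = 63
F (P1): max(38, 28, 73) = 73
E (P2): min(73, 52, 72) = 52
H (P1): max(59, 60, 74) = 74
I (P1): max(39, 1, 52) = 52
J (P1): max(50, 6, 13) = 50
G (P2): min(74, 52, 50) = 50
Root (P1): max(63, 52, 50) = 63
P1 picks the child with the highest value: B (value 63).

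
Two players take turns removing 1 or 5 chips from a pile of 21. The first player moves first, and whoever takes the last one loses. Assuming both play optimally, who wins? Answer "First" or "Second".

Mark each pile size as W (mover wins) or L (mover loses):
i:   0  1  2  3  4  5  6  7  8  9 10 11 12 13 14 15 16 17 18 19 20 21
     W  L  W  L  W  L  W  L  W  L  W  L  W  L  W  L  W  L  W  L  W  L
Position 21 is L, so the second player wins.

Second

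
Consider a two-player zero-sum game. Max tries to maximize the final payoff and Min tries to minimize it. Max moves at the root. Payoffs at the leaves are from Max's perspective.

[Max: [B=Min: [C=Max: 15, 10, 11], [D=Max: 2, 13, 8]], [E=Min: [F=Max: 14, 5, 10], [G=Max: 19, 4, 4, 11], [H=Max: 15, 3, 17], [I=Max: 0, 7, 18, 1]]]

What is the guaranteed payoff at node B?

C: max(15, 10, 11) = 15
D: max(2, 13, 8) = 13
B: min(15, 13) = 13

13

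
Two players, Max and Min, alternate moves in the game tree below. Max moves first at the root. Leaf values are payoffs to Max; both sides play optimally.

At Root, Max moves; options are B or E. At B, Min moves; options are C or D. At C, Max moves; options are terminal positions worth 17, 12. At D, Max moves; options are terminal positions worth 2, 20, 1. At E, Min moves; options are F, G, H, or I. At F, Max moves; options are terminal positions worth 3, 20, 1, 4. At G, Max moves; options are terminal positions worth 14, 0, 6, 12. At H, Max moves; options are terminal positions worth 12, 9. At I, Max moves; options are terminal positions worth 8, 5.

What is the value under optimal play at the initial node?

C (Max): max(17, 12) = 17
D (Max): max(2, 20, 1) = 20
B (Min): min(17, 20) = 17
F (Max): max(3, 20, 1, 4) = 20
G (Max): max(14, 0, 6, 12) = 14
H (Max): max(12, 9) = 12
I (Max): max(8, 5) = 8
E (Min): min(20, 14, 12, 8) = 8
Root (Max): max(17, 8) = 17

17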